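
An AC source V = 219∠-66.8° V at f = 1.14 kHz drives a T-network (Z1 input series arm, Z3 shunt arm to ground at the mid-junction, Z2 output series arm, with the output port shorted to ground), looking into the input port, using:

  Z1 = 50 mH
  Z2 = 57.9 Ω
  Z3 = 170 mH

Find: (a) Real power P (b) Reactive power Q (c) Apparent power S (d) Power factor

Step 1 — Angular frequency: ω = 2π·f = 2π·1140 = 7163 rad/s.
Step 2 — Component impedances:
  Z1: Z = jωL = j·7163·0.05 = 0 + j358.1 Ω
  Z2: Z = R = 57.9 Ω
  Z3: Z = jωL = j·7163·0.17 = 0 + j1218 Ω
Step 3 — With the output port shorted to ground, the output series arm Z2 runs from the junction to ground; the shunt arm Z3 also runs from the junction to ground. They appear in parallel: Z3 || Z2 = 57.77 + j2.747 Ω.
Step 4 — Series with input arm Z1: Z_in = Z1 + (Z3 || Z2) = 57.77 + j360.9 Ω = 365.5∠80.9° Ω.
Step 5 — Source phasor: V = 219∠-66.8° V = 86.27 - j201.3 V.
Step 6 — Current: I = V / Z = -0.5065 - j0.3201 A = 0.5992∠-147.7° A.
Step 7 — Complex power: S = V·I* = 20.74 + j129.6 VA.
Step 8 — Real power: P = Re(S) = 20.74 W.
Step 9 — Reactive power: Q = Im(S) = 129.6 VAR.
Step 10 — Apparent power: |S| = 131.2 VA.
Step 11 — Power factor: PF = P/|S| = 0.1581 (lagging).

(a) P = 20.74 W  (b) Q = 129.6 VAR  (c) S = 131.2 VA  (d) PF = 0.1581 (lagging)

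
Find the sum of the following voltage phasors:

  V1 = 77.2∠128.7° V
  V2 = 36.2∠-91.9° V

Step 1 — Convert each phasor to rectangular form:
  V1 = 77.2·(cos(128.7°) + j·sin(128.7°)) = -48.27 + j60.25 V
  V2 = 36.2·(cos(-91.9°) + j·sin(-91.9°)) = -1.2 - j36.18 V
Step 2 — Sum components: V_total = -49.47 + j24.07 V.
Step 3 — Convert to polar: |V_total| = 55.01 V, ∠V_total = 154.1°.

V_total = 55.01∠154.1° V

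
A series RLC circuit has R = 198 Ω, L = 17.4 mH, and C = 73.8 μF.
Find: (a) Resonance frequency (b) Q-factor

Step 1 — Resonance condition Im(Z)=0 gives ω₀ = 1/√(LC).
Step 2 — ω₀ = 1/√(0.0174·7.38e-05) = 882.5 rad/s.
Step 3 — f₀ = ω₀/(2π) = 140.4 Hz.
Step 4 — Series Q: Q = ω₀L/R = 882.5·0.0174/198 = 0.07755.

(a) f₀ = 140.4 Hz  (b) Q = 0.07755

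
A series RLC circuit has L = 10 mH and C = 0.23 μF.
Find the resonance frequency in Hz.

Step 1 — Resonance condition Im(Z)=0 gives ω₀ = 1/√(LC).
Step 2 — ω₀ = 1/√(0.01·2.3e-07) = 2.085e+04 rad/s.
Step 3 — f₀ = ω₀/(2π) = 3319 Hz.

f₀ = 3319 Hz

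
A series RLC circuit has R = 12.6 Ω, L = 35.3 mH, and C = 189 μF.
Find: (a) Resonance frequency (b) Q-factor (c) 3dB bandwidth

Step 1 — Resonance: ω₀ = 1/√(LC) = 1/√(0.0353·0.000189) = 387.2 rad/s.
Step 2 — f₀ = ω₀/(2π) = 61.62 Hz.
Step 3 — Series Q: Q = ω₀L/R = 387.2·0.0353/12.6 = 1.085.
Step 4 — Bandwidth: Δω = ω₀/Q = 356.9 rad/s; BW = Δω/(2π) = 56.81 Hz.

(a) f₀ = 61.62 Hz  (b) Q = 1.085  (c) BW = 56.81 Hz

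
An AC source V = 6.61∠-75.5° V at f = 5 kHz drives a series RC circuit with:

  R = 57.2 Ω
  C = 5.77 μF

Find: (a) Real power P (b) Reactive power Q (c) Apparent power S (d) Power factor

Step 1 — Angular frequency: ω = 2π·f = 2π·5000 = 3.142e+04 rad/s.
Step 2 — Component impedances:
  R: Z = R = 57.2 Ω
  C: Z = 1/(jωC) = -j/(ω·C) = 0 - j5.517 Ω
Step 3 — Series combination: Z_total = R + C = 57.2 - j5.517 Ω = 57.47∠-5.5° Ω.
Step 4 — Source phasor: V = 6.61∠-75.5° V = 1.655 - j6.399 V.
Step 5 — Current: I = V / Z = 0.03936 - j0.1081 A = 0.115∠-70.0° A.
Step 6 — Complex power: S = V·I* = 0.7568 - j0.07299 VA.
Step 7 — Real power: P = Re(S) = 0.7568 W.
Step 8 — Reactive power: Q = Im(S) = -0.07299 VAR.
Step 9 — Apparent power: |S| = 0.7603 VA.
Step 10 — Power factor: PF = P/|S| = 0.9954 (leading).

(a) P = 0.7568 W  (b) Q = -0.07299 VAR  (c) S = 0.7603 VA  (d) PF = 0.9954 (leading)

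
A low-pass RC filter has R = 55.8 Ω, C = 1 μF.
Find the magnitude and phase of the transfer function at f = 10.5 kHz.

Step 1 — Angular frequency: ω = 2π·1.05e+04 = 6.597e+04 rad/s.
Step 2 — Transfer function: H(jω) = 1/(1 + jωRC).
Step 3 — Denominator: 1 + jωRC = 1 + j·6.597e+04·55.8·1e-06 = 1 + j3.681.
Step 4 — H = 0.06872 - j0.253.
Step 5 — Magnitude: |H| = 0.2621 (-11.6 dB); phase: φ = -74.8°.

|H| = 0.2621 (-11.6 dB), φ = -74.8°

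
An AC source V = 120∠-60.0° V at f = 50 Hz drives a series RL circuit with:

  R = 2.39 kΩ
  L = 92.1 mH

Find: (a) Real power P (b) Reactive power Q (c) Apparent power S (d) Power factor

Step 1 — Angular frequency: ω = 2π·f = 2π·50 = 314.2 rad/s.
Step 2 — Component impedances:
  R: Z = R = 2390 Ω
  L: Z = jωL = j·314.2·0.0921 = 0 + j28.93 Ω
Step 3 — Series combination: Z_total = R + L = 2390 + j28.93 Ω = 2390∠0.7° Ω.
Step 4 — Source phasor: V = 120∠-60.0° V = 60 - j103.9 V.
Step 5 — Current: I = V / Z = 0.02457 - j0.04378 A = 0.05021∠-60.7° A.
Step 6 — Complex power: S = V·I* = 6.024 + j0.07293 VA.
Step 7 — Real power: P = Re(S) = 6.024 W.
Step 8 — Reactive power: Q = Im(S) = 0.07293 VAR.
Step 9 — Apparent power: |S| = 6.025 VA.
Step 10 — Power factor: PF = P/|S| = 0.9999 (lagging).

(a) P = 6.024 W  (b) Q = 0.07293 VAR  (c) S = 6.025 VA  (d) PF = 0.9999 (lagging)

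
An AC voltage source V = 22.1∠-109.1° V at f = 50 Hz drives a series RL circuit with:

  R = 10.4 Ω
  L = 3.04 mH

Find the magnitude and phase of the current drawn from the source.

Step 1 — Angular frequency: ω = 2π·f = 2π·50 = 314.2 rad/s.
Step 2 — Component impedances:
  R: Z = R = 10.4 Ω
  L: Z = jωL = j·314.2·0.00304 = 0 + j0.955 Ω
Step 3 — Series combination: Z_total = R + L = 10.4 + j0.955 Ω = 10.44∠5.2° Ω.
Step 4 — Source phasor: V = 22.1∠-109.1° V = -7.232 - j20.88 V.
Step 5 — Ohm's law: I = V / Z_total = (-7.232 - j20.88) / (10.4 + j0.955) = -0.8724 - j1.928 A.
Step 6 — Convert to polar: |I| = 2.116 A, ∠I = -114.3°.

I = 2.116∠-114.3° A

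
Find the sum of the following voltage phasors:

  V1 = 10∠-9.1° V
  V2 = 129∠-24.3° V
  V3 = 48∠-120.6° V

Step 1 — Convert each phasor to rectangular form:
  V1 = 10·(cos(-9.1°) + j·sin(-9.1°)) = 9.874 - j1.582 V
  V2 = 129·(cos(-24.3°) + j·sin(-24.3°)) = 117.6 - j53.09 V
  V3 = 48·(cos(-120.6°) + j·sin(-120.6°)) = -24.43 - j41.32 V
Step 2 — Sum components: V_total = 103 - j95.98 V.
Step 3 — Convert to polar: |V_total| = 140.8 V, ∠V_total = -43.0°.

V_total = 140.8∠-43.0° V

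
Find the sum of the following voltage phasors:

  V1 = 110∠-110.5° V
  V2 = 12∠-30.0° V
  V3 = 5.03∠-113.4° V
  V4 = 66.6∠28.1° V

Step 1 — Convert each phasor to rectangular form:
  V1 = 110·(cos(-110.5°) + j·sin(-110.5°)) = -38.52 - j103 V
  V2 = 12·(cos(-30.0°) + j·sin(-30.0°)) = 10.39 - j6 V
  V3 = 5.03·(cos(-113.4°) + j·sin(-113.4°)) = -1.998 - j4.616 V
  V4 = 66.6·(cos(28.1°) + j·sin(28.1°)) = 58.75 + j31.37 V
Step 2 — Sum components: V_total = 28.62 - j82.28 V.
Step 3 — Convert to polar: |V_total| = 87.12 V, ∠V_total = -70.8°.

V_total = 87.12∠-70.8° V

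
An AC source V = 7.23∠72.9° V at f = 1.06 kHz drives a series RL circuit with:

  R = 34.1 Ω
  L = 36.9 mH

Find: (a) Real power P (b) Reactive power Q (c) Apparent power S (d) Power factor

Step 1 — Angular frequency: ω = 2π·f = 2π·1060 = 6660 rad/s.
Step 2 — Component impedances:
  R: Z = R = 34.1 Ω
  L: Z = jωL = j·6660·0.0369 = 0 + j245.8 Ω
Step 3 — Series combination: Z_total = R + L = 34.1 + j245.8 Ω = 248.1∠82.1° Ω.
Step 4 — Source phasor: V = 7.23∠72.9° V = 2.126 + j6.91 V.
Step 5 — Current: I = V / Z = 0.02876 - j0.004659 A = 0.02914∠-9.2° A.
Step 6 — Complex power: S = V·I* = 0.02896 + j0.2087 VA.
Step 7 — Real power: P = Re(S) = 0.02896 W.
Step 8 — Reactive power: Q = Im(S) = 0.2087 VAR.
Step 9 — Apparent power: |S| = 0.2107 VA.
Step 10 — Power factor: PF = P/|S| = 0.1374 (lagging).

(a) P = 0.02896 W  (b) Q = 0.2087 VAR  (c) S = 0.2107 VA  (d) PF = 0.1374 (lagging)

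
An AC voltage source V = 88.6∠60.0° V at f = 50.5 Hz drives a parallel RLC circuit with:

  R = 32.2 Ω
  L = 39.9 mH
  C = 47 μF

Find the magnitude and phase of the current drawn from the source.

Step 1 — Angular frequency: ω = 2π·f = 2π·50.5 = 317.3 rad/s.
Step 2 — Component impedances:
  R: Z = R = 32.2 Ω
  L: Z = jωL = j·317.3·0.0399 = 0 + j12.66 Ω
  C: Z = 1/(jωC) = -j/(ω·C) = 0 - j67.05 Ω
Step 3 — Parallel combination: 1/Z_total = 1/R + 1/L + 1/C; Z_total = 6.126 + j12.64 Ω = 14.04∠64.1° Ω.
Step 4 — Source phasor: V = 88.6∠60.0° V = 44.3 + j76.73 V.
Step 5 — Ohm's law: I = V / Z_total = (44.3 + j76.73) / (6.126 + j12.64) = 6.292 - j0.4556 A.
Step 6 — Convert to polar: |I| = 6.309 A, ∠I = -4.1°.

I = 6.309∠-4.1° A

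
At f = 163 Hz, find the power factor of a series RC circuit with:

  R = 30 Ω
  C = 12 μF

Step 1 — Angular frequency: ω = 2π·f = 2π·163 = 1024 rad/s.
Step 2 — Component impedances:
  R: Z = R = 30 Ω
  C: Z = 1/(jωC) = -j/(ω·C) = 0 - j81.37 Ω
Step 3 — Series combination: Z_total = R + C = 30 - j81.37 Ω = 86.72∠-69.8° Ω.
Step 4 — Power factor: PF = cos(φ) = Re(Z)/|Z| = 30/86.72 = 0.3459.
Step 5 — Type: Im(Z) = -81.37 ⇒ leading (phase φ = -69.8°).

PF = 0.3459 (leading, φ = -69.8°)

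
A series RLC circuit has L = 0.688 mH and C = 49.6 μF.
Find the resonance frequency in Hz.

Step 1 — Resonance condition Im(Z)=0 gives ω₀ = 1/√(LC).
Step 2 — ω₀ = 1/√(0.000688·4.96e-05) = 5413 rad/s.
Step 3 — f₀ = ω₀/(2π) = 861.6 Hz.

f₀ = 861.6 Hz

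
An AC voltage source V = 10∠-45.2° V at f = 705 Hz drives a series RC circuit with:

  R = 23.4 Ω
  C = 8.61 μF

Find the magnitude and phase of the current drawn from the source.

Step 1 — Angular frequency: ω = 2π·f = 2π·705 = 4430 rad/s.
Step 2 — Component impedances:
  R: Z = R = 23.4 Ω
  C: Z = 1/(jωC) = -j/(ω·C) = 0 - j26.22 Ω
Step 3 — Series combination: Z_total = R + C = 23.4 - j26.22 Ω = 35.14∠-48.3° Ω.
Step 4 — Source phasor: V = 10∠-45.2° V = 7.046 - j7.096 V.
Step 5 — Ohm's law: I = V / Z_total = (7.046 - j7.096) / (23.4 - j26.22) = 0.2841 + j0.01515 A.
Step 6 — Convert to polar: |I| = 0.2846 A, ∠I = 3.1°.

I = 0.2846∠3.1° A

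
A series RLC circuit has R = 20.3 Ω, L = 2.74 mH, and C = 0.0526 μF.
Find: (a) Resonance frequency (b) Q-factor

Step 1 — Resonance condition Im(Z)=0 gives ω₀ = 1/√(LC).
Step 2 — ω₀ = 1/√(0.00274·5.26e-08) = 8.33e+04 rad/s.
Step 3 — f₀ = ω₀/(2π) = 1.326e+04 Hz.
Step 4 — Series Q: Q = ω₀L/R = 8.33e+04·0.00274/20.3 = 11.24.

(a) f₀ = 1.326e+04 Hz  (b) Q = 11.24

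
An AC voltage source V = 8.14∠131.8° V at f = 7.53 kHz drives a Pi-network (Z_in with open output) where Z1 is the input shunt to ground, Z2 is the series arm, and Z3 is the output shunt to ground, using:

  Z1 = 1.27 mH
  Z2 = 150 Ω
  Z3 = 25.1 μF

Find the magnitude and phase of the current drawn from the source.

Step 1 — Angular frequency: ω = 2π·f = 2π·7530 = 4.731e+04 rad/s.
Step 2 — Component impedances:
  Z1: Z = jωL = j·4.731e+04·0.00127 = 0 + j60.09 Ω
  Z2: Z = R = 150 Ω
  Z3: Z = 1/(jωC) = -j/(ω·C) = 0 - j0.8421 Ω
Step 3 — With open output, the series arm Z2 and the output shunt Z3 appear in series to ground: Z2 + Z3 = 150 - j0.8421 Ω.
Step 4 — Parallel with input shunt Z1: Z_in = Z1 || (Z2 + Z3) = 20.82 + j51.86 Ω = 55.89∠68.1° Ω.
Step 5 — Source phasor: V = 8.14∠131.8° V = -5.426 + j6.068 V.
Step 6 — Ohm's law: I = V / Z_total = (-5.426 + j6.068) / (20.82 + j51.86) = 0.06459 + j0.1305 A.
Step 7 — Convert to polar: |I| = 0.1457 A, ∠I = 63.7°.

I = 0.1457∠63.7° A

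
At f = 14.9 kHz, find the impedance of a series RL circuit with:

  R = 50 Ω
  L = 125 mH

Step 1 — Angular frequency: ω = 2π·f = 2π·1.49e+04 = 9.362e+04 rad/s.
Step 2 — Component impedances:
  R: Z = R = 50 Ω
  L: Z = jωL = j·9.362e+04·0.125 = 0 + j1.17e+04 Ω
Step 3 — Series combination: Z_total = R + L = 50 + j1.17e+04 Ω = 1.17e+04∠89.8° Ω.

Z = 50 + j1.17e+04 Ω = 1.17e+04∠89.8° Ω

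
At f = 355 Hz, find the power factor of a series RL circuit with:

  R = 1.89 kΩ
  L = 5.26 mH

Step 1 — Angular frequency: ω = 2π·f = 2π·355 = 2231 rad/s.
Step 2 — Component impedances:
  R: Z = R = 1890 Ω
  L: Z = jωL = j·2231·0.00526 = 0 + j11.73 Ω
Step 3 — Series combination: Z_total = R + L = 1890 + j11.73 Ω = 1890∠0.4° Ω.
Step 4 — Power factor: PF = cos(φ) = Re(Z)/|Z| = 1890/1890 = 1.
Step 5 — Type: Im(Z) = 11.73 ⇒ lagging (phase φ = 0.4°).

PF = 1 (lagging, φ = 0.4°)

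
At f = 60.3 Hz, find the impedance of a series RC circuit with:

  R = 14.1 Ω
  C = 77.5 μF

Step 1 — Angular frequency: ω = 2π·f = 2π·60.3 = 378.9 rad/s.
Step 2 — Component impedances:
  R: Z = R = 14.1 Ω
  C: Z = 1/(jωC) = -j/(ω·C) = 0 - j34.06 Ω
Step 3 — Series combination: Z_total = R + C = 14.1 - j34.06 Ω = 36.86∠-67.5° Ω.

Z = 14.1 - j34.06 Ω = 36.86∠-67.5° Ω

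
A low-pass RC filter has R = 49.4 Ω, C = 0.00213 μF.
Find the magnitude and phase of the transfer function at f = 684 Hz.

Step 1 — Angular frequency: ω = 2π·684 = 4298 rad/s.
Step 2 — Transfer function: H(jω) = 1/(1 + jωRC).
Step 3 — Denominator: 1 + jωRC = 1 + j·4298·49.4·2.13e-09 = 1 + j0.0004522.
Step 4 — H = 1 - j0.0004522.
Step 5 — Magnitude: |H| = 1 (-0.0 dB); phase: φ = -0.0°.

|H| = 1 (-0.0 dB), φ = -0.0°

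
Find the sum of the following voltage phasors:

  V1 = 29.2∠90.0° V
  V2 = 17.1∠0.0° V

Step 1 — Convert each phasor to rectangular form:
  V1 = 29.2·(cos(90.0°) + j·sin(90.0°)) = 0 + j29.2 V
  V2 = 17.1·(cos(0.0°) + j·sin(0.0°)) = 17.1 V
Step 2 — Sum components: V_total = 17.1 + j29.2 V.
Step 3 — Convert to polar: |V_total| = 33.84 V, ∠V_total = 59.6°.

V_total = 33.84∠59.6° V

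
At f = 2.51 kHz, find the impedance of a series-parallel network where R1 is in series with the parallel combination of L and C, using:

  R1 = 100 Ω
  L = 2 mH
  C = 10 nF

Step 1 — Angular frequency: ω = 2π·f = 2π·2510 = 1.577e+04 rad/s.
Step 2 — Component impedances:
  R1: Z = R = 100 Ω
  L: Z = jωL = j·1.577e+04·0.002 = 0 + j31.54 Ω
  C: Z = 1/(jωC) = -j/(ω·C) = 0 - j6341 Ω
Step 3 — Parallel branch: L || C = 1/(1/L + 1/C) = 0 + j31.7 Ω.
Step 4 — Series with R1: Z_total = R1 + (L || C) = 100 + j31.7 Ω = 104.9∠17.6° Ω.

Z = 100 + j31.7 Ω = 104.9∠17.6° Ω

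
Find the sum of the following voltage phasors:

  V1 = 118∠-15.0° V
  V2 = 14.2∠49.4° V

Step 1 — Convert each phasor to rectangular form:
  V1 = 118·(cos(-15.0°) + j·sin(-15.0°)) = 114 - j30.54 V
  V2 = 14.2·(cos(49.4°) + j·sin(49.4°)) = 9.241 + j10.78 V
Step 2 — Sum components: V_total = 123.2 - j19.76 V.
Step 3 — Convert to polar: |V_total| = 124.8 V, ∠V_total = -9.1°.

V_total = 124.8∠-9.1° V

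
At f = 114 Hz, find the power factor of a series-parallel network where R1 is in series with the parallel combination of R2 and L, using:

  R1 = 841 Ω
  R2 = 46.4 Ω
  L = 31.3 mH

Step 1 — Angular frequency: ω = 2π·f = 2π·114 = 716.3 rad/s.
Step 2 — Component impedances:
  R1: Z = R = 841 Ω
  R2: Z = R = 46.4 Ω
  L: Z = jωL = j·716.3·0.0313 = 0 + j22.42 Ω
Step 3 — Parallel branch: R2 || L = 1/(1/R2 + 1/L) = 8.782 + j18.18 Ω.
Step 4 — Series with R1: Z_total = R1 + (R2 || L) = 849.8 + j18.18 Ω = 850∠1.2° Ω.
Step 5 — Power factor: PF = cos(φ) = Re(Z)/|Z| = 849.8/850 = 0.9998.
Step 6 — Type: Im(Z) = 18.18 ⇒ lagging (phase φ = 1.2°).

PF = 0.9998 (lagging, φ = 1.2°)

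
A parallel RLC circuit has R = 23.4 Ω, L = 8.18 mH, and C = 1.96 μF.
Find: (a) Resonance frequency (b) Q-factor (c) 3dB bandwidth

Step 1 — Resonance: ω₀ = 1/√(LC) = 1/√(0.00818·1.96e-06) = 7898 rad/s.
Step 2 — f₀ = ω₀/(2π) = 1257 Hz.
Step 3 — Parallel Q: Q = R/(ω₀L) = 23.4/(7898·0.00818) = 0.3622.
Step 4 — Bandwidth: Δω = ω₀/Q = 2.18e+04 rad/s; BW = Δω/(2π) = 3470 Hz.

(a) f₀ = 1257 Hz  (b) Q = 0.3622  (c) BW = 3470 Hz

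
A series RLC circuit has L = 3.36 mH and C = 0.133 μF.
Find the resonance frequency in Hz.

Step 1 — Resonance condition Im(Z)=0 gives ω₀ = 1/√(LC).
Step 2 — ω₀ = 1/√(0.00336·1.33e-07) = 4.73e+04 rad/s.
Step 3 — f₀ = ω₀/(2π) = 7529 Hz.

f₀ = 7529 Hz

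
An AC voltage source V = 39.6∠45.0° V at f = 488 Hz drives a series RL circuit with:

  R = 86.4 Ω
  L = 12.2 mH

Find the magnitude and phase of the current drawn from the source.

Step 1 — Angular frequency: ω = 2π·f = 2π·488 = 3066 rad/s.
Step 2 — Component impedances:
  R: Z = R = 86.4 Ω
  L: Z = jωL = j·3066·0.0122 = 0 + j37.41 Ω
Step 3 — Series combination: Z_total = R + L = 86.4 + j37.41 Ω = 94.15∠23.4° Ω.
Step 4 — Source phasor: V = 39.6∠45.0° V = 28 + j28 V.
Step 5 — Ohm's law: I = V / Z_total = (28 + j28) / (86.4 + j37.41) = 0.3911 + j0.1548 A.
Step 6 — Convert to polar: |I| = 0.4206 A, ∠I = 21.6°.

I = 0.4206∠21.6° A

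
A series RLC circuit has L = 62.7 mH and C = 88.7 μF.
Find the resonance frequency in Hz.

Step 1 — Resonance condition Im(Z)=0 gives ω₀ = 1/√(LC).
Step 2 — ω₀ = 1/√(0.0627·8.87e-05) = 424 rad/s.
Step 3 — f₀ = ω₀/(2π) = 67.49 Hz.

f₀ = 67.49 Hz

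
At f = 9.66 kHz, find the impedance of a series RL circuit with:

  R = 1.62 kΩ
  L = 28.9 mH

Step 1 — Angular frequency: ω = 2π·f = 2π·9660 = 6.07e+04 rad/s.
Step 2 — Component impedances:
  R: Z = R = 1620 Ω
  L: Z = jωL = j·6.07e+04·0.0289 = 0 + j1754 Ω
Step 3 — Series combination: Z_total = R + L = 1620 + j1754 Ω = 2388∠47.3° Ω.

Z = 1620 + j1754 Ω = 2388∠47.3° Ω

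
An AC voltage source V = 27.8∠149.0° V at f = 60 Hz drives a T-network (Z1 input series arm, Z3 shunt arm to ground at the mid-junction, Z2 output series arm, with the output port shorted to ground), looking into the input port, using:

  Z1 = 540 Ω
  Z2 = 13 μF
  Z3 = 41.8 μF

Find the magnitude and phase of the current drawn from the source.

Step 1 — Angular frequency: ω = 2π·f = 2π·60 = 377 rad/s.
Step 2 — Component impedances:
  Z1: Z = R = 540 Ω
  Z2: Z = 1/(jωC) = -j/(ω·C) = 0 - j204 Ω
  Z3: Z = 1/(jωC) = -j/(ω·C) = 0 - j63.46 Ω
Step 3 — With the output port shorted to ground, the output series arm Z2 runs from the junction to ground; the shunt arm Z3 also runs from the junction to ground. They appear in parallel: Z3 || Z2 = 0 - j48.4 Ω.
Step 4 — Series with input arm Z1: Z_in = Z1 + (Z3 || Z2) = 540 - j48.4 Ω = 542.2∠-5.1° Ω.
Step 5 — Source phasor: V = 27.8∠149.0° V = -23.83 + j14.32 V.
Step 6 — Ohm's law: I = V / Z_total = (-23.83 + j14.32) / (540 - j48.4) = -0.04613 + j0.02238 A.
Step 7 — Convert to polar: |I| = 0.05128 A, ∠I = 154.1°.

I = 0.05128∠154.1° A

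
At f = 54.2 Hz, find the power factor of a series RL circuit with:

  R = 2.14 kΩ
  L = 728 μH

Step 1 — Angular frequency: ω = 2π·f = 2π·54.2 = 340.5 rad/s.
Step 2 — Component impedances:
  R: Z = R = 2140 Ω
  L: Z = jωL = j·340.5·0.000728 = 0 + j0.2479 Ω
Step 3 — Series combination: Z_total = R + L = 2140 + j0.2479 Ω = 2140∠0.0° Ω.
Step 4 — Power factor: PF = cos(φ) = Re(Z)/|Z| = 2140/2140 = 1.
Step 5 — Type: Im(Z) = 0.2479 ⇒ lagging (phase φ = 0.0°).

PF = 1 (lagging, φ = 0.0°)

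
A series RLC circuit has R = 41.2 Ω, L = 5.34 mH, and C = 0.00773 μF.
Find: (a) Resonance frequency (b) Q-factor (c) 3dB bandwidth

Step 1 — Resonance condition Im(Z)=0 gives ω₀ = 1/√(LC).
Step 2 — ω₀ = 1/√(0.00534·7.73e-09) = 1.556e+05 rad/s.
Step 3 — f₀ = ω₀/(2π) = 2.477e+04 Hz.
Step 4 — Series Q: Q = ω₀L/R = 1.556e+05·0.00534/41.2 = 20.17.
Step 5 — 3dB bandwidth: Δω = ω₀/Q = 7715 rad/s; BW = Δω/(2π) = 1228 Hz.

(a) f₀ = 2.477e+04 Hz  (b) Q = 20.17  (c) BW = 1228 Hz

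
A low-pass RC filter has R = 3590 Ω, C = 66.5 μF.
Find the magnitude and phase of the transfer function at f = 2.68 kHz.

Step 1 — Angular frequency: ω = 2π·2680 = 1.684e+04 rad/s.
Step 2 — Transfer function: H(jω) = 1/(1 + jωRC).
Step 3 — Denominator: 1 + jωRC = 1 + j·1.684e+04·3590·6.65e-05 = 1 + j4020.
Step 4 — H = 6.188e-08 - j0.0002488.
Step 5 — Magnitude: |H| = 0.0002488 (-72.1 dB); phase: φ = -90.0°.

|H| = 0.0002488 (-72.1 dB), φ = -90.0°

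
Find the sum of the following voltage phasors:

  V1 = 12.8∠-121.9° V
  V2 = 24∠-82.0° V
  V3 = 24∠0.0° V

Step 1 — Convert each phasor to rectangular form:
  V1 = 12.8·(cos(-121.9°) + j·sin(-121.9°)) = -6.764 - j10.87 V
  V2 = 24·(cos(-82.0°) + j·sin(-82.0°)) = 3.34 - j23.77 V
  V3 = 24·(cos(0.0°) + j·sin(0.0°)) = 24 V
Step 2 — Sum components: V_total = 20.58 - j34.63 V.
Step 3 — Convert to polar: |V_total| = 40.28 V, ∠V_total = -59.3°.

V_total = 40.28∠-59.3° V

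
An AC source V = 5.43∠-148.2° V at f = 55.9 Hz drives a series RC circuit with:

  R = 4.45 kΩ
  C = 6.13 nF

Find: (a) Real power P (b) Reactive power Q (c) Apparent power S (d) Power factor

Step 1 — Angular frequency: ω = 2π·f = 2π·55.9 = 351.2 rad/s.
Step 2 — Component impedances:
  R: Z = R = 4450 Ω
  C: Z = 1/(jωC) = -j/(ω·C) = 0 - j4.645e+05 Ω
Step 3 — Series combination: Z_total = R + C = 4450 - j4.645e+05 Ω = 4.645e+05∠-89.5° Ω.
Step 4 — Source phasor: V = 5.43∠-148.2° V = -4.615 - j2.861 V.
Step 5 — Current: I = V / Z = 6.065e-06 - j9.994e-06 A = 1.169e-05∠-58.7° A.
Step 6 — Complex power: S = V·I* = 6.082e-07 - j6.348e-05 VA.
Step 7 — Real power: P = Re(S) = 6.082e-07 W.
Step 8 — Reactive power: Q = Im(S) = -6.348e-05 VAR.
Step 9 — Apparent power: |S| = 6.348e-05 VA.
Step 10 — Power factor: PF = P/|S| = 0.009581 (leading).

(a) P = 6.082e-07 W  (b) Q = -6.348e-05 VAR  (c) S = 6.348e-05 VA  (d) PF = 0.009581 (leading)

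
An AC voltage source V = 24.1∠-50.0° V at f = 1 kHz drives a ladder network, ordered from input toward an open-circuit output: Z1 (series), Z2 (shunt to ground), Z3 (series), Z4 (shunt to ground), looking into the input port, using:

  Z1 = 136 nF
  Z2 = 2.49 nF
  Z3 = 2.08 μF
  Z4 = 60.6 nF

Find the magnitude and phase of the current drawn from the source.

Step 1 — Angular frequency: ω = 2π·f = 2π·1000 = 6283 rad/s.
Step 2 — Component impedances:
  Z1: Z = 1/(jωC) = -j/(ω·C) = 0 - j1170 Ω
  Z2: Z = 1/(jωC) = -j/(ω·C) = 0 - j6.392e+04 Ω
  Z3: Z = 1/(jωC) = -j/(ω·C) = 0 - j76.52 Ω
  Z4: Z = 1/(jωC) = -j/(ω·C) = 0 - j2626 Ω
Step 3 — Ladder network (open output): work backward from the far end, alternating series and parallel combinations. Z_in = 0 - j3763 Ω = 3763∠-90.0° Ω.
Step 4 — Source phasor: V = 24.1∠-50.0° V = 15.49 - j18.46 V.
Step 5 — Ohm's law: I = V / Z_total = (15.49 - j18.46) / (0 - j3763) = 0.004906 + j0.004116 A.
Step 6 — Convert to polar: |I| = 0.006404 A, ∠I = 40.0°.

I = 0.006404∠40.0° A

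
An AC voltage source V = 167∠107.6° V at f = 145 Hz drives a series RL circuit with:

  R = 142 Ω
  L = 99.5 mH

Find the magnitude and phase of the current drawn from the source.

Step 1 — Angular frequency: ω = 2π·f = 2π·145 = 911.1 rad/s.
Step 2 — Component impedances:
  R: Z = R = 142 Ω
  L: Z = jωL = j·911.1·0.0995 = 0 + j90.65 Ω
Step 3 — Series combination: Z_total = R + L = 142 + j90.65 Ω = 168.5∠32.6° Ω.
Step 4 — Source phasor: V = 167∠107.6° V = -50.5 + j159.2 V.
Step 5 — Ohm's law: I = V / Z_total = (-50.5 + j159.2) / (142 + j90.65) = 0.2558 + j0.9577 A.
Step 6 — Convert to polar: |I| = 0.9913 A, ∠I = 75.0°.

I = 0.9913∠75.0° A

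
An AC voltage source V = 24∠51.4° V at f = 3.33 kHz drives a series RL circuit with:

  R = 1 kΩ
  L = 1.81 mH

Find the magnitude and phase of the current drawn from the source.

Step 1 — Angular frequency: ω = 2π·f = 2π·3330 = 2.092e+04 rad/s.
Step 2 — Component impedances:
  R: Z = R = 1000 Ω
  L: Z = jωL = j·2.092e+04·0.00181 = 0 + j37.87 Ω
Step 3 — Series combination: Z_total = R + L = 1000 + j37.87 Ω = 1001∠2.2° Ω.
Step 4 — Source phasor: V = 24∠51.4° V = 14.97 + j18.76 V.
Step 5 — Ohm's law: I = V / Z_total = (14.97 + j18.76) / (1000 + j37.87) = 0.01566 + j0.01816 A.
Step 6 — Convert to polar: |I| = 0.02398 A, ∠I = 49.2°.

I = 0.02398∠49.2° A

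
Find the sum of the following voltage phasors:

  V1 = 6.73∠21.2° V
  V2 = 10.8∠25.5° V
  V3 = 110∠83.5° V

Step 1 — Convert each phasor to rectangular form:
  V1 = 6.73·(cos(21.2°) + j·sin(21.2°)) = 6.275 + j2.434 V
  V2 = 10.8·(cos(25.5°) + j·sin(25.5°)) = 9.748 + j4.65 V
  V3 = 110·(cos(83.5°) + j·sin(83.5°)) = 12.45 + j109.3 V
Step 2 — Sum components: V_total = 28.47 + j116.4 V.
Step 3 — Convert to polar: |V_total| = 119.8 V, ∠V_total = 76.3°.

V_total = 119.8∠76.3° V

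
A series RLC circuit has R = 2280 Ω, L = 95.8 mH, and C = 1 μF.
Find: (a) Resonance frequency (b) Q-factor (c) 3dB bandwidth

Step 1 — Resonance condition Im(Z)=0 gives ω₀ = 1/√(LC).
Step 2 — ω₀ = 1/√(0.0958·1e-06) = 3231 rad/s.
Step 3 — f₀ = ω₀/(2π) = 514.2 Hz.
Step 4 — Series Q: Q = ω₀L/R = 3231·0.0958/2280 = 0.1358.
Step 5 — 3dB bandwidth: Δω = ω₀/Q = 2.38e+04 rad/s; BW = Δω/(2π) = 3788 Hz.

(a) f₀ = 514.2 Hz  (b) Q = 0.1358  (c) BW = 3788 Hz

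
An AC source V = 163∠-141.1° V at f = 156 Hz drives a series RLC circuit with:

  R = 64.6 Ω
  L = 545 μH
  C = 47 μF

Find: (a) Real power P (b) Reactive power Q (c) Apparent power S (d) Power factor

Step 1 — Angular frequency: ω = 2π·f = 2π·156 = 980.2 rad/s.
Step 2 — Component impedances:
  R: Z = R = 64.6 Ω
  L: Z = jωL = j·980.2·0.000545 = 0 + j0.5342 Ω
  C: Z = 1/(jωC) = -j/(ω·C) = 0 - j21.71 Ω
Step 3 — Series combination: Z_total = R + L + C = 64.6 - j21.17 Ω = 67.98∠-18.1° Ω.
Step 4 — Source phasor: V = 163∠-141.1° V = -126.9 - j102.4 V.
Step 5 — Current: I = V / Z = -1.304 - j2.012 A = 2.398∠-123.0° A.
Step 6 — Complex power: S = V·I* = 371.4 - j121.7 VA.
Step 7 — Real power: P = Re(S) = 371.4 W.
Step 8 — Reactive power: Q = Im(S) = -121.7 VAR.
Step 9 — Apparent power: |S| = 390.8 VA.
Step 10 — Power factor: PF = P/|S| = 0.9503 (leading).

(a) P = 371.4 W  (b) Q = -121.7 VAR  (c) S = 390.8 VA  (d) PF = 0.9503 (leading)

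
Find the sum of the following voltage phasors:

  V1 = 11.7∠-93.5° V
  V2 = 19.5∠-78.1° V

Step 1 — Convert each phasor to rectangular form:
  V1 = 11.7·(cos(-93.5°) + j·sin(-93.5°)) = -0.7143 - j11.68 V
  V2 = 19.5·(cos(-78.1°) + j·sin(-78.1°)) = 4.021 - j19.08 V
Step 2 — Sum components: V_total = 3.307 - j30.76 V.
Step 3 — Convert to polar: |V_total| = 30.94 V, ∠V_total = -83.9°.

V_total = 30.94∠-83.9° V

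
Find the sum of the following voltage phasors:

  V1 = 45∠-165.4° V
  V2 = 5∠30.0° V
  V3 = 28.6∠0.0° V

Step 1 — Convert each phasor to rectangular form:
  V1 = 45·(cos(-165.4°) + j·sin(-165.4°)) = -43.55 - j11.34 V
  V2 = 5·(cos(30.0°) + j·sin(30.0°)) = 4.33 + j2.5 V
  V3 = 28.6·(cos(0.0°) + j·sin(0.0°)) = 28.6 V
Step 2 — Sum components: V_total = -10.62 - j8.843 V.
Step 3 — Convert to polar: |V_total| = 13.82 V, ∠V_total = -140.2°.

V_total = 13.82∠-140.2° V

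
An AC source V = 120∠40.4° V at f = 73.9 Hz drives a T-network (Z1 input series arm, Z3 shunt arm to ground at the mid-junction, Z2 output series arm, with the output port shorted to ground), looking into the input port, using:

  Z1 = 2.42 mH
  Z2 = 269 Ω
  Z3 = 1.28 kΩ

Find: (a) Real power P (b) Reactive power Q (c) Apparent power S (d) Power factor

Step 1 — Angular frequency: ω = 2π·f = 2π·73.9 = 464.3 rad/s.
Step 2 — Component impedances:
  Z1: Z = jωL = j·464.3·0.00242 = 0 + j1.124 Ω
  Z2: Z = R = 269 Ω
  Z3: Z = R = 1280 Ω
Step 3 — With the output port shorted to ground, the output series arm Z2 runs from the junction to ground; the shunt arm Z3 also runs from the junction to ground. They appear in parallel: Z3 || Z2 = 222.3 Ω.
Step 4 — Series with input arm Z1: Z_in = Z1 + (Z3 || Z2) = 222.3 + j1.124 Ω = 222.3∠0.3° Ω.
Step 5 — Source phasor: V = 120∠40.4° V = 91.38 + j77.77 V.
Step 6 — Current: I = V / Z = 0.4129 + j0.3478 A = 0.5398∠40.1° A.
Step 7 — Complex power: S = V·I* = 64.78 + j0.3275 VA.
Step 8 — Real power: P = Re(S) = 64.78 W.
Step 9 — Reactive power: Q = Im(S) = 0.3275 VAR.
Step 10 — Apparent power: |S| = 64.78 VA.
Step 11 — Power factor: PF = P/|S| = 1 (lagging).

(a) P = 64.78 W  (b) Q = 0.3275 VAR  (c) S = 64.78 VA  (d) PF = 1 (lagging)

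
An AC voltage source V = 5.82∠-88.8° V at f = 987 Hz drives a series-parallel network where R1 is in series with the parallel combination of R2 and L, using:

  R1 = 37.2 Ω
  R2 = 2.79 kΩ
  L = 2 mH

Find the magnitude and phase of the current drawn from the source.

Step 1 — Angular frequency: ω = 2π·f = 2π·987 = 6202 rad/s.
Step 2 — Component impedances:
  R1: Z = R = 37.2 Ω
  R2: Z = R = 2790 Ω
  L: Z = jωL = j·6202·0.002 = 0 + j12.4 Ω
Step 3 — Parallel branch: R2 || L = 1/(1/R2 + 1/L) = 0.05514 + j12.4 Ω.
Step 4 — Series with R1: Z_total = R1 + (R2 || L) = 37.26 + j12.4 Ω = 39.27∠18.4° Ω.
Step 5 — Source phasor: V = 5.82∠-88.8° V = 0.1219 - j5.819 V.
Step 6 — Ohm's law: I = V / Z_total = (0.1219 - j5.819) / (37.26 + j12.4) = -0.04386 - j0.1416 A.
Step 7 — Convert to polar: |I| = 0.1482 A, ∠I = -107.2°.

I = 0.1482∠-107.2° A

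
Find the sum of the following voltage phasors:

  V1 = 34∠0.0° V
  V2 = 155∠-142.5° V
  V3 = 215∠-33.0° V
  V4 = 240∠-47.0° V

Step 1 — Convert each phasor to rectangular form:
  V1 = 34·(cos(0.0°) + j·sin(0.0°)) = 34 V
  V2 = 155·(cos(-142.5°) + j·sin(-142.5°)) = -123 - j94.36 V
  V3 = 215·(cos(-33.0°) + j·sin(-33.0°)) = 180.3 - j117.1 V
  V4 = 240·(cos(-47.0°) + j·sin(-47.0°)) = 163.7 - j175.5 V
Step 2 — Sum components: V_total = 255 - j387 V.
Step 3 — Convert to polar: |V_total| = 463.5 V, ∠V_total = -56.6°.

V_total = 463.5∠-56.6° V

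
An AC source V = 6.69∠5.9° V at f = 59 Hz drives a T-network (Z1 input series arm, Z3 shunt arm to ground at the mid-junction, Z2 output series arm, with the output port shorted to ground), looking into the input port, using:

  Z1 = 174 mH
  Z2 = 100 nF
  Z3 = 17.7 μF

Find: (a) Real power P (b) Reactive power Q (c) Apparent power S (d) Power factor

Step 1 — Angular frequency: ω = 2π·f = 2π·59 = 370.7 rad/s.
Step 2 — Component impedances:
  Z1: Z = jωL = j·370.7·0.174 = 0 + j64.5 Ω
  Z2: Z = 1/(jωC) = -j/(ω·C) = 0 - j2.698e+04 Ω
  Z3: Z = 1/(jωC) = -j/(ω·C) = 0 - j152.4 Ω
Step 3 — With the output port shorted to ground, the output series arm Z2 runs from the junction to ground; the shunt arm Z3 also runs from the junction to ground. They appear in parallel: Z3 || Z2 = 0 - j151.5 Ω.
Step 4 — Series with input arm Z1: Z_in = Z1 + (Z3 || Z2) = 0 - j87.04 Ω = 87.04∠-90.0° Ω.
Step 5 — Source phasor: V = 6.69∠5.9° V = 6.655 + j0.6877 V.
Step 6 — Current: I = V / Z = -0.0079 + j0.07645 A = 0.07686∠95.9° A.
Step 7 — Complex power: S = V·I* = 0 - j0.5142 VA.
Step 8 — Real power: P = Re(S) = 0 W.
Step 9 — Reactive power: Q = Im(S) = -0.5142 VAR.
Step 10 — Apparent power: |S| = 0.5142 VA.
Step 11 — Power factor: PF = P/|S| = 0 (leading).

(a) P = 0 W  (b) Q = -0.5142 VAR  (c) S = 0.5142 VA  (d) PF = 0 (leading)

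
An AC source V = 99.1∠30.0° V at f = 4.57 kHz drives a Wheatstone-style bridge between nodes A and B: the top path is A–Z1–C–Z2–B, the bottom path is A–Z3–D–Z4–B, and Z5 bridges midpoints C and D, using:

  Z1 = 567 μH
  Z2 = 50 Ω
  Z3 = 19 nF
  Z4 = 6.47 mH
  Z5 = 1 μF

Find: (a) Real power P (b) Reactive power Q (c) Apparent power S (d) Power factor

Step 1 — Angular frequency: ω = 2π·f = 2π·4570 = 2.871e+04 rad/s.
Step 2 — Component impedances:
  Z1: Z = jωL = j·2.871e+04·0.000567 = 0 + j16.28 Ω
  Z2: Z = R = 50 Ω
  Z3: Z = 1/(jωC) = -j/(ω·C) = 0 - j1833 Ω
  Z4: Z = jωL = j·2.871e+04·0.00647 = 0 + j185.8 Ω
  Z5: Z = 1/(jωC) = -j/(ω·C) = 0 - j34.83 Ω
Step 3 — Bridge requires nodal analysis (the Z5 bridge couples midpoints C and D, so the two paths cannot be reduced to a simple series/parallel combination). Setting node B to ground and injecting 1 A at node A, the 3-node admittance system at A, C, D solves to V_A = Z_AB = 44.91 + j31.24 Ω = 54.71∠34.8° Ω.
Step 4 — Source phasor: V = 99.1∠30.0° V = 85.82 + j49.55 V.
Step 5 — Current: I = V / Z = 1.805 - j0.1521 A = 1.811∠-4.8° A.
Step 6 — Complex power: S = V·I* = 147.4 + j102.5 VA.
Step 7 — Real power: P = Re(S) = 147.4 W.
Step 8 — Reactive power: Q = Im(S) = 102.5 VAR.
Step 9 — Apparent power: |S| = 179.5 VA.
Step 10 — Power factor: PF = P/|S| = 0.821 (lagging).

(a) P = 147.4 W  (b) Q = 102.5 VAR  (c) S = 179.5 VA  (d) PF = 0.821 (lagging)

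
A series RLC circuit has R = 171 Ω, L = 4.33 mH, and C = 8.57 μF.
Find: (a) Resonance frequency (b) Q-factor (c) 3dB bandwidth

Step 1 — Resonance condition Im(Z)=0 gives ω₀ = 1/√(LC).
Step 2 — ω₀ = 1/√(0.00433·8.57e-06) = 5191 rad/s.
Step 3 — f₀ = ω₀/(2π) = 826.2 Hz.
Step 4 — Series Q: Q = ω₀L/R = 5191·0.00433/171 = 0.1314.
Step 5 — 3dB bandwidth: Δω = ω₀/Q = 3.949e+04 rad/s; BW = Δω/(2π) = 6285 Hz.

(a) f₀ = 826.2 Hz  (b) Q = 0.1314  (c) BW = 6285 Hz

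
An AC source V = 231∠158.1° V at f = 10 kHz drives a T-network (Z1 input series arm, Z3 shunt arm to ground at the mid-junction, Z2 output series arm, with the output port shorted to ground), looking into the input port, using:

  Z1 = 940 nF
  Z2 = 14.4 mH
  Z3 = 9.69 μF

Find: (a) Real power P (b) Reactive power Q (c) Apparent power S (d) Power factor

Step 1 — Angular frequency: ω = 2π·f = 2π·1e+04 = 6.283e+04 rad/s.
Step 2 — Component impedances:
  Z1: Z = 1/(jωC) = -j/(ω·C) = 0 - j16.93 Ω
  Z2: Z = jωL = j·6.283e+04·0.0144 = 0 + j904.8 Ω
  Z3: Z = 1/(jωC) = -j/(ω·C) = 0 - j1.642 Ω
Step 3 — With the output port shorted to ground, the output series arm Z2 runs from the junction to ground; the shunt arm Z3 also runs from the junction to ground. They appear in parallel: Z3 || Z2 = 0 - j1.645 Ω.
Step 4 — Series with input arm Z1: Z_in = Z1 + (Z3 || Z2) = 0 - j18.58 Ω = 18.58∠-90.0° Ω.
Step 5 — Source phasor: V = 231∠158.1° V = -214.3 + j86.16 V.
Step 6 — Current: I = V / Z = -4.638 - j11.54 A = 12.43∠-111.9° A.
Step 7 — Complex power: S = V·I* = 0 - j2872 VA.
Step 8 — Real power: P = Re(S) = 0 W.
Step 9 — Reactive power: Q = Im(S) = -2872 VAR.
Step 10 — Apparent power: |S| = 2872 VA.
Step 11 — Power factor: PF = P/|S| = 0 (leading).

(a) P = 0 W  (b) Q = -2872 VAR  (c) S = 2872 VA  (d) PF = 0 (leading)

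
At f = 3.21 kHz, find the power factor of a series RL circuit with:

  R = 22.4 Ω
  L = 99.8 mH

Step 1 — Angular frequency: ω = 2π·f = 2π·3210 = 2.017e+04 rad/s.
Step 2 — Component impedances:
  R: Z = R = 22.4 Ω
  L: Z = jωL = j·2.017e+04·0.0998 = 0 + j2013 Ω
Step 3 — Series combination: Z_total = R + L = 22.4 + j2013 Ω = 2013∠89.4° Ω.
Step 4 — Power factor: PF = cos(φ) = Re(Z)/|Z| = 22.4/2013 = 0.01113.
Step 5 — Type: Im(Z) = 2013 ⇒ lagging (phase φ = 89.4°).

PF = 0.01113 (lagging, φ = 89.4°)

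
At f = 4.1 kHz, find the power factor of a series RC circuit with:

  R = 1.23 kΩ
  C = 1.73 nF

Step 1 — Angular frequency: ω = 2π·f = 2π·4100 = 2.576e+04 rad/s.
Step 2 — Component impedances:
  R: Z = R = 1230 Ω
  C: Z = 1/(jωC) = -j/(ω·C) = 0 - j2.244e+04 Ω
Step 3 — Series combination: Z_total = R + C = 1230 - j2.244e+04 Ω = 2.247e+04∠-86.9° Ω.
Step 4 — Power factor: PF = cos(φ) = Re(Z)/|Z| = 1230/22472 = 0.05473.
Step 5 — Type: Im(Z) = -2.244e+04 ⇒ leading (phase φ = -86.9°).

PF = 0.05473 (leading, φ = -86.9°)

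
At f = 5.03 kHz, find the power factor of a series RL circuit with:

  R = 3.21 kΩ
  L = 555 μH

Step 1 — Angular frequency: ω = 2π·f = 2π·5030 = 3.16e+04 rad/s.
Step 2 — Component impedances:
  R: Z = R = 3210 Ω
  L: Z = jωL = j·3.16e+04·0.000555 = 0 + j17.54 Ω
Step 3 — Series combination: Z_total = R + L = 3210 + j17.54 Ω = 3210∠0.3° Ω.
Step 4 — Power factor: PF = cos(φ) = Re(Z)/|Z| = 3210/3210 = 1.
Step 5 — Type: Im(Z) = 17.54 ⇒ lagging (phase φ = 0.3°).

PF = 1 (lagging, φ = 0.3°)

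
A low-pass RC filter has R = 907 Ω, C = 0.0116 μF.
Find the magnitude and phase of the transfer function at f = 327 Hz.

Step 1 — Angular frequency: ω = 2π·327 = 2055 rad/s.
Step 2 — Transfer function: H(jω) = 1/(1 + jωRC).
Step 3 — Denominator: 1 + jωRC = 1 + j·2055·907·1.16e-08 = 1 + j0.02162.
Step 4 — H = 0.9995 - j0.02161.
Step 5 — Magnitude: |H| = 0.9998 (-0.0 dB); phase: φ = -1.2°.

|H| = 0.9998 (-0.0 dB), φ = -1.2°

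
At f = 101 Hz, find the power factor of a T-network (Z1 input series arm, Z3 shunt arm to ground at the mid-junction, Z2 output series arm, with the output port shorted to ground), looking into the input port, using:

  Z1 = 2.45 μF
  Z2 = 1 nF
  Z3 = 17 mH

Step 1 — Angular frequency: ω = 2π·f = 2π·101 = 634.6 rad/s.
Step 2 — Component impedances:
  Z1: Z = 1/(jωC) = -j/(ω·C) = 0 - j643.2 Ω
  Z2: Z = 1/(jωC) = -j/(ω·C) = 0 - j1.576e+06 Ω
  Z3: Z = jωL = j·634.6·0.017 = 0 + j10.79 Ω
Step 3 — With the output port shorted to ground, the output series arm Z2 runs from the junction to ground; the shunt arm Z3 also runs from the junction to ground. They appear in parallel: Z3 || Z2 = 0 + j10.79 Ω.
Step 4 — Series with input arm Z1: Z_in = Z1 + (Z3 || Z2) = 0 - j632.4 Ω = 632.4∠-90.0° Ω.
Step 5 — Power factor: PF = cos(φ) = Re(Z)/|Z| = 0/632.4 = 0.
Step 6 — Type: Im(Z) = -632.4 ⇒ leading (phase φ = -90.0°).

PF = 0 (leading, φ = -90.0°)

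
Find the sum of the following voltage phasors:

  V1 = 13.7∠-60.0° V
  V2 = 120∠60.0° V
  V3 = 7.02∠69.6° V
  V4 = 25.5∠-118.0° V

Step 1 — Convert each phasor to rectangular form:
  V1 = 13.7·(cos(-60.0°) + j·sin(-60.0°)) = 6.85 - j11.86 V
  V2 = 120·(cos(60.0°) + j·sin(60.0°)) = 60 + j103.9 V
  V3 = 7.02·(cos(69.6°) + j·sin(69.6°)) = 2.447 + j6.58 V
  V4 = 25.5·(cos(-118.0°) + j·sin(-118.0°)) = -11.97 - j22.52 V
Step 2 — Sum components: V_total = 57.33 + j76.12 V.
Step 3 — Convert to polar: |V_total| = 95.29 V, ∠V_total = 53.0°.

V_total = 95.29∠53.0° V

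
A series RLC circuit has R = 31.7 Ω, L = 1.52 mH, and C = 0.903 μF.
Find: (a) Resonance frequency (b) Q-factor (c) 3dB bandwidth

Step 1 — Resonance condition Im(Z)=0 gives ω₀ = 1/√(LC).
Step 2 — ω₀ = 1/√(0.00152·9.03e-07) = 2.699e+04 rad/s.
Step 3 — f₀ = ω₀/(2π) = 4296 Hz.
Step 4 — Series Q: Q = ω₀L/R = 2.699e+04·0.00152/31.7 = 1.294.
Step 5 — 3dB bandwidth: Δω = ω₀/Q = 2.086e+04 rad/s; BW = Δω/(2π) = 3319 Hz.

(a) f₀ = 4296 Hz  (b) Q = 1.294  (c) BW = 3319 Hz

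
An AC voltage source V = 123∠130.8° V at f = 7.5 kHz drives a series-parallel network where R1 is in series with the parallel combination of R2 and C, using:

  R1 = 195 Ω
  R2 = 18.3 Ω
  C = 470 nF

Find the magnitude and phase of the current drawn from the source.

Step 1 — Angular frequency: ω = 2π·f = 2π·7500 = 4.712e+04 rad/s.
Step 2 — Component impedances:
  R1: Z = R = 195 Ω
  R2: Z = R = 18.3 Ω
  C: Z = 1/(jωC) = -j/(ω·C) = 0 - j45.15 Ω
Step 3 — Parallel branch: R2 || C = 1/(1/R2 + 1/C) = 15.72 - j6.371 Ω.
Step 4 — Series with R1: Z_total = R1 + (R2 || C) = 210.7 - j6.371 Ω = 210.8∠-1.7° Ω.
Step 5 — Source phasor: V = 123∠130.8° V = -80.37 + j93.11 V.
Step 6 — Ohm's law: I = V / Z_total = (-80.37 + j93.11) / (210.7 - j6.371) = -0.3944 + j0.4299 A.
Step 7 — Convert to polar: |I| = 0.5835 A, ∠I = 132.5°.

I = 0.5835∠132.5° A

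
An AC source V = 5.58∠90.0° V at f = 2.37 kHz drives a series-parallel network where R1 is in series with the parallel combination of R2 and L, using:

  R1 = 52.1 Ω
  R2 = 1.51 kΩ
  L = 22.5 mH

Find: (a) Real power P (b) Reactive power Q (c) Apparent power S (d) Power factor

Step 1 — Angular frequency: ω = 2π·f = 2π·2370 = 1.489e+04 rad/s.
Step 2 — Component impedances:
  R1: Z = R = 52.1 Ω
  R2: Z = R = 1510 Ω
  L: Z = jωL = j·1.489e+04·0.0225 = 0 + j335.1 Ω
Step 3 — Parallel branch: R2 || L = 1/(1/R2 + 1/L) = 70.86 + j319.3 Ω.
Step 4 — Series with R1: Z_total = R1 + (R2 || L) = 123 + j319.3 Ω = 342.2∠68.9° Ω.
Step 5 — Source phasor: V = 5.58∠90.0° V = 0 + j5.58 V.
Step 6 — Current: I = V / Z = 0.01522 + j0.00586 A = 0.01631∠21.1° A.
Step 7 — Complex power: S = V·I* = 0.0327 + j0.08492 VA.
Step 8 — Real power: P = Re(S) = 0.0327 W.
Step 9 — Reactive power: Q = Im(S) = 0.08492 VAR.
Step 10 — Apparent power: |S| = 0.09099 VA.
Step 11 — Power factor: PF = P/|S| = 0.3593 (lagging).

(a) P = 0.0327 W  (b) Q = 0.08492 VAR  (c) S = 0.09099 VA  (d) PF = 0.3593 (lagging)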